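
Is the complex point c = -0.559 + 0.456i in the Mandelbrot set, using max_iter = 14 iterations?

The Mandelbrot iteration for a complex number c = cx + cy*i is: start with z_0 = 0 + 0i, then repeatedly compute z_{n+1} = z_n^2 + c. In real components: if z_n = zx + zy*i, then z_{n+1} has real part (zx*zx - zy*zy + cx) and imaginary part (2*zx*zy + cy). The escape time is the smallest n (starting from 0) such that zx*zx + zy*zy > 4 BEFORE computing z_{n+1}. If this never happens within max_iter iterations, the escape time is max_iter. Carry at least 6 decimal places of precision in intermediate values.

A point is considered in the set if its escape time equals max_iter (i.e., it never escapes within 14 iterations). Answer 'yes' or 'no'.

z_0 = 0 + 0i, c = -0.5590 + 0.4560i
Iter 1: z = -0.5590 + 0.4560i, |z|^2 = 0.5204
Iter 2: z = -0.4545 + -0.0538i, |z|^2 = 0.2094
Iter 3: z = -0.3554 + 0.5049i, |z|^2 = 0.3812
Iter 4: z = -0.6876 + 0.0971i, |z|^2 = 0.4823
Iter 5: z = -0.0956 + 0.3224i, |z|^2 = 0.1131
Iter 6: z = -0.6538 + 0.3944i, |z|^2 = 0.5830
Iter 7: z = -0.2871 + -0.0597i, |z|^2 = 0.0860
Iter 8: z = -0.4802 + 0.4903i, |z|^2 = 0.4709
Iter 9: z = -0.5688 + -0.0148i, |z|^2 = 0.3238
Iter 10: z = -0.2357 + 0.4728i, |z|^2 = 0.2791
Iter 11: z = -0.7270 + 0.2331i, |z|^2 = 0.5829
Iter 12: z = -0.0848 + 0.1170i, |z|^2 = 0.0209
Iter 13: z = -0.5655 + 0.4362i, |z|^2 = 0.5100
Did not escape in 14 iterations → in set

Answer: yes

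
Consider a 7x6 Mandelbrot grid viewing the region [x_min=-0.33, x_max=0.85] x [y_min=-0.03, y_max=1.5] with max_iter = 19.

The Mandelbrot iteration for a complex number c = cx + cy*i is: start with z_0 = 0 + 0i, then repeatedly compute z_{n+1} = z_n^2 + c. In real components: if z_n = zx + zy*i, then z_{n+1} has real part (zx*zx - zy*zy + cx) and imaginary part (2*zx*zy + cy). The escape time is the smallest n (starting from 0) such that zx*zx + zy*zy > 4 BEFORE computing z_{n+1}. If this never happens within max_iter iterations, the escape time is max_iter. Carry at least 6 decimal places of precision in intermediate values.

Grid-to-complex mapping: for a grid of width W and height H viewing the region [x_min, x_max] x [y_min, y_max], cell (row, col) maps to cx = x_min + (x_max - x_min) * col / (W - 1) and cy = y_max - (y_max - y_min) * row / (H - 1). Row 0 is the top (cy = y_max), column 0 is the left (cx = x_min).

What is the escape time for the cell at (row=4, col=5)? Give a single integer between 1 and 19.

z_0 = 0 + 0i, c = 0.6533 + 0.2760i
Iter 1: z = 0.6533 + 0.2760i, |z|^2 = 0.5030
Iter 2: z = 1.0040 + 0.6366i, |z|^2 = 1.4133
Iter 3: z = 1.2560 + 1.5544i, |z|^2 = 3.9937
Iter 4: z = -0.1851 + 4.1807i, |z|^2 = 17.5127
Escaped at iteration 4

Answer: 4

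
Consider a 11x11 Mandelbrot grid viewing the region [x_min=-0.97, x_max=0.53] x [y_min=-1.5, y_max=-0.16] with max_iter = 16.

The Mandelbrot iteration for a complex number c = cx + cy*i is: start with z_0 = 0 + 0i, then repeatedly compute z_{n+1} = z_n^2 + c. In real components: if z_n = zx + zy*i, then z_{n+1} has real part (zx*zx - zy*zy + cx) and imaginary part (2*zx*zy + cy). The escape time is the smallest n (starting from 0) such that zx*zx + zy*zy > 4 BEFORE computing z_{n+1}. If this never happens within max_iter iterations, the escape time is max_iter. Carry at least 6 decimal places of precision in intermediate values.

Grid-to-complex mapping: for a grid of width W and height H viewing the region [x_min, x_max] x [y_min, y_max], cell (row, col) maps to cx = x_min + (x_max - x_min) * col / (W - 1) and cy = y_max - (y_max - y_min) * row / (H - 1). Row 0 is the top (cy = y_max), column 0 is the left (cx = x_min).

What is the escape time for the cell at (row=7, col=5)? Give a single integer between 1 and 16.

z_0 = 0 + 0i, c = -0.2200 + -1.0980i
Iter 1: z = -0.2200 + -1.0980i, |z|^2 = 1.2540
Iter 2: z = -1.3772 + -0.6149i, |z|^2 = 2.2748
Iter 3: z = 1.2986 + 0.5956i, |z|^2 = 2.0412
Iter 4: z = 1.1116 + 0.4490i, |z|^2 = 1.4373
Iter 5: z = 0.8141 + -0.0998i, |z|^2 = 0.6727
Iter 6: z = 0.4328 + -1.2605i, |z|^2 = 1.7762
Iter 7: z = -1.6215 + -2.1891i, |z|^2 = 7.4215
Escaped at iteration 7

Answer: 7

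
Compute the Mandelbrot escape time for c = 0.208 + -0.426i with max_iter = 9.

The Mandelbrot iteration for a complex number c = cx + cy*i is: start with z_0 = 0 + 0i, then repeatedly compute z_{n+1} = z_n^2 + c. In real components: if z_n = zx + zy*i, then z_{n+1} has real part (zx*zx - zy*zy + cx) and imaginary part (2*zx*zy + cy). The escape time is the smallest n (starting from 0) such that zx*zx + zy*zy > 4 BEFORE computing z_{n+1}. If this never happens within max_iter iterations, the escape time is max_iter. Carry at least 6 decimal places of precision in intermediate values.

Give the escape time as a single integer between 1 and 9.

Answer: 9

Derivation:
z_0 = 0 + 0i, c = 0.2080 + -0.4260i
Iter 1: z = 0.2080 + -0.4260i, |z|^2 = 0.2247
Iter 2: z = 0.0698 + -0.6032i, |z|^2 = 0.3687
Iter 3: z = -0.1510 + -0.5102i, |z|^2 = 0.2831
Iter 4: z = -0.0295 + -0.2719i, |z|^2 = 0.0748
Iter 5: z = 0.1349 + -0.4100i, |z|^2 = 0.1863
Iter 6: z = 0.0581 + -0.5366i, |z|^2 = 0.2914
Iter 7: z = -0.0766 + -0.4884i, |z|^2 = 0.2444
Iter 8: z = -0.0247 + -0.3512i, |z|^2 = 0.1239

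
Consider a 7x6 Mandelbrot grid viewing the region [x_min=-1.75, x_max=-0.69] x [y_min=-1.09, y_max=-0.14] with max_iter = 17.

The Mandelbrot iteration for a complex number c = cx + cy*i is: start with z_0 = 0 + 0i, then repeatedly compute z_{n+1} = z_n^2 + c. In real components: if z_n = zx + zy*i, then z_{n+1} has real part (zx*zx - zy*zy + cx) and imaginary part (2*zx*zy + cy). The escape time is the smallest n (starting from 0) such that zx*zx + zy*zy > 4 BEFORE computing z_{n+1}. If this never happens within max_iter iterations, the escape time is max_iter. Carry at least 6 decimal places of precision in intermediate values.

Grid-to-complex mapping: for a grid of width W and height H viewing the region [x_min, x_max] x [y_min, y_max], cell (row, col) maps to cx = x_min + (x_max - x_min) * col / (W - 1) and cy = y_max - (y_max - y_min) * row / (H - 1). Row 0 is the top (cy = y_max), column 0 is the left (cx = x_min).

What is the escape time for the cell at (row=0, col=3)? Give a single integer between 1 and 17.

z_0 = 0 + 0i, c = -1.2200 + -0.1400i
Iter 1: z = -1.2200 + -0.1400i, |z|^2 = 1.5080
Iter 2: z = 0.2488 + 0.2016i, |z|^2 = 0.1025
Iter 3: z = -1.1987 + -0.0397i, |z|^2 = 1.4386
Iter 4: z = 0.2154 + -0.0449i, |z|^2 = 0.0484
Iter 5: z = -1.1756 + -0.1593i, |z|^2 = 1.4075
Iter 6: z = 0.1367 + 0.2346i, |z|^2 = 0.0737
Iter 7: z = -1.2564 + -0.0759i, |z|^2 = 1.5842
Iter 8: z = 0.3527 + 0.0506i, |z|^2 = 0.1270
Iter 9: z = -1.0982 + -0.1043i, |z|^2 = 1.2169
Iter 10: z = -0.0249 + 0.0890i, |z|^2 = 0.0085
Iter 11: z = -1.2273 + -0.1444i, |z|^2 = 1.5272
Iter 12: z = 0.2654 + 0.2145i, |z|^2 = 0.1165
Iter 13: z = -1.1956 + -0.0261i, |z|^2 = 1.4301
Iter 14: z = 0.2087 + -0.0776i, |z|^2 = 0.0496
Iter 15: z = -1.1825 + -0.1724i, |z|^2 = 1.4279
Iter 16: z = 0.1485 + 0.2676i, |z|^2 = 0.0937

Answer: 17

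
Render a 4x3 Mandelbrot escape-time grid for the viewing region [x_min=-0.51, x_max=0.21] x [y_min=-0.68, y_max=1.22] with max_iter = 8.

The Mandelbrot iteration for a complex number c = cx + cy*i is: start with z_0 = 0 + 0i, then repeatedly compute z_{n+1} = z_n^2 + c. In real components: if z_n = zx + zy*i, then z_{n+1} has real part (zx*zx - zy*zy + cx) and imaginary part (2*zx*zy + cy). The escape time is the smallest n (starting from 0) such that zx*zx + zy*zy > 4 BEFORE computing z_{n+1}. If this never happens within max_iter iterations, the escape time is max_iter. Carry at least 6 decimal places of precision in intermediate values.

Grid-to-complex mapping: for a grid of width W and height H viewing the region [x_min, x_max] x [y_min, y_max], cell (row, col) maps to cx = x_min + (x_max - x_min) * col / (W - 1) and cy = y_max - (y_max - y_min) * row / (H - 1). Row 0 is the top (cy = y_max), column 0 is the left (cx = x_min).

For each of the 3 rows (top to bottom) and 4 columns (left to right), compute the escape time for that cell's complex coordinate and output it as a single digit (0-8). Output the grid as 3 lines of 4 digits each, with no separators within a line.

(row=0, col=0): c = -0.5100 + 1.2200i → escape time 3
(row=0, col=1): c = -0.2700 + 1.2200i → escape time 3
(row=0, col=2): c = -0.0300 + 1.2200i → escape time 3
(row=0, col=3): c = 0.2100 + 1.2200i → escape time 2
(row=1, col=0): c = -0.5100 + 0.2700i → escape time 8
(row=1, col=1): c = -0.2700 + 0.2700i → escape time 8
(row=1, col=2): c = -0.0300 + 0.2700i → escape time 8
(row=1, col=3): c = 0.2100 + 0.2700i → escape time 8
(row=2, col=0): c = -0.5100 + -0.6800i → escape time 8
(row=2, col=1): c = -0.2700 + -0.6800i → escape time 8
(row=2, col=2): c = -0.0300 + -0.6800i → escape time 8
(row=2, col=3): c = 0.2100 + -0.6800i → escape time 7

Answer: 3332
8888
8887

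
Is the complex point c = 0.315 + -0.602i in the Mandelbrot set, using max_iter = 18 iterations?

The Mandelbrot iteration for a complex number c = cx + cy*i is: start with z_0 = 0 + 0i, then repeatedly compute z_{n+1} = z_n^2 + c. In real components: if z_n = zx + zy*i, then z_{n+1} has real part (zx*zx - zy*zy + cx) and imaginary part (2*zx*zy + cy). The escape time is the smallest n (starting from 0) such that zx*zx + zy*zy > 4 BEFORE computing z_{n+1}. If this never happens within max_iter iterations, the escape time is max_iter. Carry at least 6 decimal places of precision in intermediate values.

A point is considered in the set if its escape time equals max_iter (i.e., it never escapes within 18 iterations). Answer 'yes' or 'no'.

Answer: no

Derivation:
z_0 = 0 + 0i, c = 0.3150 + -0.6020i
Iter 1: z = 0.3150 + -0.6020i, |z|^2 = 0.4616
Iter 2: z = 0.0518 + -0.9813i, |z|^2 = 0.9656
Iter 3: z = -0.6452 + -0.7037i, |z|^2 = 0.9115
Iter 4: z = 0.2361 + 0.3060i, |z|^2 = 0.1494
Iter 5: z = 0.2771 + -0.4575i, |z|^2 = 0.2861
Iter 6: z = 0.1825 + -0.8555i, |z|^2 = 0.7652
Iter 7: z = -0.3836 + -0.9142i, |z|^2 = 0.9829
Iter 8: z = -0.3736 + 0.0994i, |z|^2 = 0.1494
Iter 9: z = 0.4447 + -0.6763i, |z|^2 = 0.6551
Iter 10: z = 0.0554 + -1.2034i, |z|^2 = 1.4514
Iter 11: z = -1.1302 + -0.7353i, |z|^2 = 1.8180
Iter 12: z = 1.0518 + 1.0600i, |z|^2 = 2.2299
Iter 13: z = 0.2977 + 1.6278i, |z|^2 = 2.7384
Iter 14: z = -2.2461 + 0.3672i, |z|^2 = 5.1800
Escaped at iteration 14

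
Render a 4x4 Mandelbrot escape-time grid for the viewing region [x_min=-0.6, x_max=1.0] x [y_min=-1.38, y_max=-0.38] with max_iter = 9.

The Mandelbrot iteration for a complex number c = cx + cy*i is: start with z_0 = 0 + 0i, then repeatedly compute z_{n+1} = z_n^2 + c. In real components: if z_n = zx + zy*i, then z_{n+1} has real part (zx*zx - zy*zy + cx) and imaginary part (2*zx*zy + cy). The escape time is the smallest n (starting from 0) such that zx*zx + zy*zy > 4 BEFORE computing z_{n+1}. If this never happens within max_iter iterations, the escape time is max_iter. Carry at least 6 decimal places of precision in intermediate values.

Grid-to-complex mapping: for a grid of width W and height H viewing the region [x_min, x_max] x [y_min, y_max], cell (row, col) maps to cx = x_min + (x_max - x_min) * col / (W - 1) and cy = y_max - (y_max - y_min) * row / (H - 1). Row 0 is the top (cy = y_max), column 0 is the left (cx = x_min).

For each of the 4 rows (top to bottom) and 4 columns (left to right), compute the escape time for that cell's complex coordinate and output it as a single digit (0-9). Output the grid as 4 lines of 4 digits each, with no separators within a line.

Answer: 9992
7942
4622
2222

Derivation:
(row=0, col=0): c = -0.6000 + -0.3800i → escape time 9
(row=0, col=1): c = -0.0667 + -0.3800i → escape time 9
(row=0, col=2): c = 0.4667 + -0.3800i → escape time 9
(row=0, col=3): c = 1.0000 + -0.3800i → escape time 2
(row=1, col=0): c = -0.6000 + -0.7133i → escape time 7
(row=1, col=1): c = -0.0667 + -0.7133i → escape time 9
(row=1, col=2): c = 0.4667 + -0.7133i → escape time 4
(row=1, col=3): c = 1.0000 + -0.7133i → escape time 2
(row=2, col=0): c = -0.6000 + -1.0467i → escape time 4
(row=2, col=1): c = -0.0667 + -1.0467i → escape time 6
(row=2, col=2): c = 0.4667 + -1.0467i → escape time 2
(row=2, col=3): c = 1.0000 + -1.0467i → escape time 2
(row=3, col=0): c = -0.6000 + -1.3800i → escape time 2
(row=3, col=1): c = -0.0667 + -1.3800i → escape time 2
(row=3, col=2): c = 0.4667 + -1.3800i → escape time 2
(row=3, col=3): c = 1.0000 + -1.3800i → escape time 2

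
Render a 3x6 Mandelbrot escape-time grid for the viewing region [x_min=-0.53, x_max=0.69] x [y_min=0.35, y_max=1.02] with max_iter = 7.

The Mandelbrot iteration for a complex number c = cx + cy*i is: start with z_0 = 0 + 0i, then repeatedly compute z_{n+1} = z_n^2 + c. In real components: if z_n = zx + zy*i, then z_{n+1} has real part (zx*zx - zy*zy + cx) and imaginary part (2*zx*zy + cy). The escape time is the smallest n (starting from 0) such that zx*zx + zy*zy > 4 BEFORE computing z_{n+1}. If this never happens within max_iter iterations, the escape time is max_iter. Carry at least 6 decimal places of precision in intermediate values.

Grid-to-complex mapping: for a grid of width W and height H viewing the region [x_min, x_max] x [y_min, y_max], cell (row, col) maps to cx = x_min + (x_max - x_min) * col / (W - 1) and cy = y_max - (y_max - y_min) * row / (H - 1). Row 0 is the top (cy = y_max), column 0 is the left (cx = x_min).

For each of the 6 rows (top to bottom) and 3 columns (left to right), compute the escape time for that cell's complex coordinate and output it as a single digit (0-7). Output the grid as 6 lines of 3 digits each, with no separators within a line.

(row=0, col=0): c = -0.5300 + 1.0200i → escape time 4
(row=0, col=1): c = 0.0800 + 1.0200i → escape time 4
(row=0, col=2): c = 0.6900 + 1.0200i → escape time 2
(row=1, col=0): c = -0.5300 + 0.8860i → escape time 4
(row=1, col=1): c = 0.0800 + 0.8860i → escape time 5
(row=1, col=2): c = 0.6900 + 0.8860i → escape time 2
(row=2, col=0): c = -0.5300 + 0.7520i → escape time 6
(row=2, col=1): c = 0.0800 + 0.7520i → escape time 7
(row=2, col=2): c = 0.6900 + 0.7520i → escape time 3
(row=3, col=0): c = -0.5300 + 0.6180i → escape time 7
(row=3, col=1): c = 0.0800 + 0.6180i → escape time 7
(row=3, col=2): c = 0.6900 + 0.6180i → escape time 3
(row=4, col=0): c = -0.5300 + 0.4840i → escape time 7
(row=4, col=1): c = 0.0800 + 0.4840i → escape time 7
(row=4, col=2): c = 0.6900 + 0.4840i → escape time 3
(row=5, col=0): c = -0.5300 + 0.3500i → escape time 7
(row=5, col=1): c = 0.0800 + 0.3500i → escape time 7
(row=5, col=2): c = 0.6900 + 0.3500i → escape time 3

Answer: 442
452
673
773
773
773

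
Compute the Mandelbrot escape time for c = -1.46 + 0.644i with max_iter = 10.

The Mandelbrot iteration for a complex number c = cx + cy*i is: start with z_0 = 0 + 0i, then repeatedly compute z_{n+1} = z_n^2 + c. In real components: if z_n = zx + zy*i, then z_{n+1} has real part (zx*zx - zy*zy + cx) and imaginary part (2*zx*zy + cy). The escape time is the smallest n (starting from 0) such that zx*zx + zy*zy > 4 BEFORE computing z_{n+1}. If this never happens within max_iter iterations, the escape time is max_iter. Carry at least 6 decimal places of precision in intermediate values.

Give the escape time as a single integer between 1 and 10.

z_0 = 0 + 0i, c = -1.4600 + 0.6440i
Iter 1: z = -1.4600 + 0.6440i, |z|^2 = 2.5463
Iter 2: z = 0.2569 + -1.2365i, |z|^2 = 1.5949
Iter 3: z = -2.9229 + 0.0088i, |z|^2 = 8.5434
Escaped at iteration 3

Answer: 3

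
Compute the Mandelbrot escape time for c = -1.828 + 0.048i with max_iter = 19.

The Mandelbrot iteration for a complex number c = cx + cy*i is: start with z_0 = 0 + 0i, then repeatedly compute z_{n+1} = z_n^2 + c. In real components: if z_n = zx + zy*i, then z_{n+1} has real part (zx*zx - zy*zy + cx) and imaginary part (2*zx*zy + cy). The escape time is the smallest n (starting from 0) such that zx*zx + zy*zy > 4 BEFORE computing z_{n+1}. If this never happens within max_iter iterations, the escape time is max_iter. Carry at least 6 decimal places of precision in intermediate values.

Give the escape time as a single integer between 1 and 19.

Answer: 6

Derivation:
z_0 = 0 + 0i, c = -1.8280 + 0.0480i
Iter 1: z = -1.8280 + 0.0480i, |z|^2 = 3.3439
Iter 2: z = 1.5113 + -0.1275i, |z|^2 = 2.3002
Iter 3: z = 0.4397 + -0.3373i, |z|^2 = 0.3071
Iter 4: z = -1.7484 + -0.2487i, |z|^2 = 3.1189
Iter 5: z = 1.1672 + 0.9176i, |z|^2 = 2.2044
Iter 6: z = -1.3075 + 2.1900i, |z|^2 = 6.5057
Escaped at iteration 6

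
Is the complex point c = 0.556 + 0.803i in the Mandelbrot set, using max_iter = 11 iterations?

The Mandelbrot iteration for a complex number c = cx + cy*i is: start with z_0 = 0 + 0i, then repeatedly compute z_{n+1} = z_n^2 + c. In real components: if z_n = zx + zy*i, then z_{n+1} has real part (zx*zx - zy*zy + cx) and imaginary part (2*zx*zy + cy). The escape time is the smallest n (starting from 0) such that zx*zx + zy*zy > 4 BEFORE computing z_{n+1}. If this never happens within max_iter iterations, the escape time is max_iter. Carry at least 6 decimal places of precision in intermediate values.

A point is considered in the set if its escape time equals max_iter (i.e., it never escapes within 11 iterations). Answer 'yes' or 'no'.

z_0 = 0 + 0i, c = 0.5560 + 0.8030i
Iter 1: z = 0.5560 + 0.8030i, |z|^2 = 0.9539
Iter 2: z = 0.2203 + 1.6959i, |z|^2 = 2.9247
Iter 3: z = -2.2717 + 1.5503i, |z|^2 = 7.5639
Escaped at iteration 3

Answer: no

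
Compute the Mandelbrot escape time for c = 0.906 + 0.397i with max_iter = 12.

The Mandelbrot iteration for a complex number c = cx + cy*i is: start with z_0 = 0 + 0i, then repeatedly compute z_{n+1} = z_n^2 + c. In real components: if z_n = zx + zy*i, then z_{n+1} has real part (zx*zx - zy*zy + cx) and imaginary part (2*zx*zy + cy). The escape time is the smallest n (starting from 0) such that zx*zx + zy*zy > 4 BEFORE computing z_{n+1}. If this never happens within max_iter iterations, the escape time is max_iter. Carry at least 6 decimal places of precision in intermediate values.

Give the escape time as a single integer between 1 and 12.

Answer: 3

Derivation:
z_0 = 0 + 0i, c = 0.9060 + 0.3970i
Iter 1: z = 0.9060 + 0.3970i, |z|^2 = 0.9784
Iter 2: z = 1.5692 + 1.1164i, |z|^2 = 3.7087
Iter 3: z = 2.1222 + 3.9007i, |z|^2 = 19.7189
Escaped at iteration 3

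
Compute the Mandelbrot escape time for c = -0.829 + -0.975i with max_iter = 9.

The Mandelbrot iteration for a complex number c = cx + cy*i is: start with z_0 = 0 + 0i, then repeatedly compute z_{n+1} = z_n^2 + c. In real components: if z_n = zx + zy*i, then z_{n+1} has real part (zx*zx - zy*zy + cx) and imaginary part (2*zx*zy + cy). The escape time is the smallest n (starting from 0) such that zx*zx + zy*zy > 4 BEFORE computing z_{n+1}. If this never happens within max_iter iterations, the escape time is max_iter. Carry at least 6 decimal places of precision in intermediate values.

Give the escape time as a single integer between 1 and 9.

z_0 = 0 + 0i, c = -0.8290 + -0.9750i
Iter 1: z = -0.8290 + -0.9750i, |z|^2 = 1.6379
Iter 2: z = -1.0924 + 0.6415i, |z|^2 = 1.6049
Iter 3: z = -0.0473 + -2.3766i, |z|^2 = 5.6506
Escaped at iteration 3

Answer: 3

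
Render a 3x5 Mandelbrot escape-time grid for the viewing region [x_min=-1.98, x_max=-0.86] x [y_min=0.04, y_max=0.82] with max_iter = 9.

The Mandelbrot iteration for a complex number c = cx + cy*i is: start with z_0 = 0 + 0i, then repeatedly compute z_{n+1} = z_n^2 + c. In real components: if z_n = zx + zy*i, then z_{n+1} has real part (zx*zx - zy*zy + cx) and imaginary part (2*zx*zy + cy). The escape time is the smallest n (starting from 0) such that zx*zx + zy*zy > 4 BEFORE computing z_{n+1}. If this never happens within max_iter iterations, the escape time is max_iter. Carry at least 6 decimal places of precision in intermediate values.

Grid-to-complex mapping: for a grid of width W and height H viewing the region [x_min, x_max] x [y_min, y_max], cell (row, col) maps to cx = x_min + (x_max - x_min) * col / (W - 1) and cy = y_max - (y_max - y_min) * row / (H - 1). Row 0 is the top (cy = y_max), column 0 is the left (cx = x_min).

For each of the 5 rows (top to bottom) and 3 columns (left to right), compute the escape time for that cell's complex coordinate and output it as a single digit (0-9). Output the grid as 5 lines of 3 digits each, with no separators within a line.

(row=0, col=0): c = -1.9800 + 0.8200i → escape time 1
(row=0, col=1): c = -1.4200 + 0.8200i → escape time 3
(row=0, col=2): c = -0.8600 + 0.8200i → escape time 4
(row=1, col=0): c = -1.9800 + 0.6250i → escape time 1
(row=1, col=1): c = -1.4200 + 0.6250i → escape time 3
(row=1, col=2): c = -0.8600 + 0.6250i → escape time 5
(row=2, col=0): c = -1.9800 + 0.4300i → escape time 1
(row=2, col=1): c = -1.4200 + 0.4300i → escape time 4
(row=2, col=2): c = -0.8600 + 0.4300i → escape time 7
(row=3, col=0): c = -1.9800 + 0.2350i → escape time 2
(row=3, col=1): c = -1.4200 + 0.2350i → escape time 5
(row=3, col=2): c = -0.8600 + 0.2350i → escape time 9
(row=4, col=0): c = -1.9800 + 0.0400i → escape time 5
(row=4, col=1): c = -1.4200 + 0.0400i → escape time 9
(row=4, col=2): c = -0.8600 + 0.0400i → escape time 9

Answer: 134
135
147
259
599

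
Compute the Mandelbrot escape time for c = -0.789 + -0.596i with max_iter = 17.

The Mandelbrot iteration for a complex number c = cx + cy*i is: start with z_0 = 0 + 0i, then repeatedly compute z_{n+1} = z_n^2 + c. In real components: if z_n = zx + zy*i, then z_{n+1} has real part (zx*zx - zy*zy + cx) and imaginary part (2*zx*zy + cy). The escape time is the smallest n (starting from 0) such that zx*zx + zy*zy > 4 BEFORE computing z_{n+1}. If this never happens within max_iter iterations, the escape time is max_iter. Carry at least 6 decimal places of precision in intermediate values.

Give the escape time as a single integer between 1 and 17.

Answer: 5

Derivation:
z_0 = 0 + 0i, c = -0.7890 + -0.5960i
Iter 1: z = -0.7890 + -0.5960i, |z|^2 = 0.9777
Iter 2: z = -0.5217 + 0.3445i, |z|^2 = 0.3908
Iter 3: z = -0.6355 + -0.9554i, |z|^2 = 1.3167
Iter 4: z = -1.2980 + 0.6184i, |z|^2 = 2.0672
Iter 5: z = 0.5134 + -2.2013i, |z|^2 = 5.1092
Escaped at iteration 5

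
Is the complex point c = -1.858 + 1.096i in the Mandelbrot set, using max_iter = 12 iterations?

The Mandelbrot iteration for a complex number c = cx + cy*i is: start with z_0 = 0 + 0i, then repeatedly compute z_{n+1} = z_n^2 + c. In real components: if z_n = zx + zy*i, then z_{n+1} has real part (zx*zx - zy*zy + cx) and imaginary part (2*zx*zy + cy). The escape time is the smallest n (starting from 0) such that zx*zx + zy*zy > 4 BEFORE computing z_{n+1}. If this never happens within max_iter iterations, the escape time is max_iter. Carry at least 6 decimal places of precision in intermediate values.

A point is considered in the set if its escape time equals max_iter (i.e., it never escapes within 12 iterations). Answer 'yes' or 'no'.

Answer: no

Derivation:
z_0 = 0 + 0i, c = -1.8580 + 1.0960i
Iter 1: z = -1.8580 + 1.0960i, |z|^2 = 4.6534
Escaped at iteration 1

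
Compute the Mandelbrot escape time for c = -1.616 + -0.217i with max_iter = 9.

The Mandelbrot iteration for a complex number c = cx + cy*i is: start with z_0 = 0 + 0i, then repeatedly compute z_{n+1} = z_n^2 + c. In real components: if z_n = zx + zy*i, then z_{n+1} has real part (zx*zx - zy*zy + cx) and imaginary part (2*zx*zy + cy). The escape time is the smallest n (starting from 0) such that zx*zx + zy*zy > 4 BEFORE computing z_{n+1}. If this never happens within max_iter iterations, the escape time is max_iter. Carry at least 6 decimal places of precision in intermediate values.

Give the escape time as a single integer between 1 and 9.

z_0 = 0 + 0i, c = -1.6160 + -0.2170i
Iter 1: z = -1.6160 + -0.2170i, |z|^2 = 2.6585
Iter 2: z = 0.9484 + 0.4843i, |z|^2 = 1.1340
Iter 3: z = -0.9512 + 0.7017i, |z|^2 = 1.3971
Iter 4: z = -1.2036 + -1.5518i, |z|^2 = 3.8568
Iter 5: z = -2.5756 + 3.5185i, |z|^2 = 19.0140
Escaped at iteration 5

Answer: 5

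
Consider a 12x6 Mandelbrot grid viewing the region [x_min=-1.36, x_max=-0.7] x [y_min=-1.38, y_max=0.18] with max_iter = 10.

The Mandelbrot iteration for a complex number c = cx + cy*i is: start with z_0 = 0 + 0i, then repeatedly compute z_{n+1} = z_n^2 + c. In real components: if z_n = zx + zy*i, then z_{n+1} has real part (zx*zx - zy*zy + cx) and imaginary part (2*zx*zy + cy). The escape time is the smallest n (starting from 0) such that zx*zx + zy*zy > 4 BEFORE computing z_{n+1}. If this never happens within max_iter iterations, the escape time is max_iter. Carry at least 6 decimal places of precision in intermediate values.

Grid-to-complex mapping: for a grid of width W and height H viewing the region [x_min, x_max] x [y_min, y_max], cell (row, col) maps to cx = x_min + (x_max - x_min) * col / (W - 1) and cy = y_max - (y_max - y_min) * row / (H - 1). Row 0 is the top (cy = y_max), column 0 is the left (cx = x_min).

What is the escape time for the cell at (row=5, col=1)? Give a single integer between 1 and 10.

Answer: 2

Derivation:
z_0 = 0 + 0i, c = -1.3000 + -1.3800i
Iter 1: z = -1.3000 + -1.3800i, |z|^2 = 3.5944
Iter 2: z = -1.5144 + 2.2080i, |z|^2 = 7.1687
Escaped at iteration 2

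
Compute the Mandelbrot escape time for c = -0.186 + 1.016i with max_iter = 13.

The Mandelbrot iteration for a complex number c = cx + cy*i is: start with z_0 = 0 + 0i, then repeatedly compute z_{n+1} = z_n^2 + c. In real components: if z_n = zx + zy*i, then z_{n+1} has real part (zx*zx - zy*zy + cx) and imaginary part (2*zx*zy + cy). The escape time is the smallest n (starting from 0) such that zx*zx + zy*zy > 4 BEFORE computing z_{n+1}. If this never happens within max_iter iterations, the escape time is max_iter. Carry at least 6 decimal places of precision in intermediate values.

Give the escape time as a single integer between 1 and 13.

Answer: 12

Derivation:
z_0 = 0 + 0i, c = -0.1860 + 1.0160i
Iter 1: z = -0.1860 + 1.0160i, |z|^2 = 1.0669
Iter 2: z = -1.1837 + 0.6380i, |z|^2 = 1.8082
Iter 3: z = 0.8079 + -0.4945i, |z|^2 = 0.8973
Iter 4: z = 0.2223 + 0.2170i, |z|^2 = 0.0965
Iter 5: z = -0.1837 + 1.1125i, |z|^2 = 1.2713
Iter 6: z = -1.3899 + 0.6073i, |z|^2 = 2.3005
Iter 7: z = 1.3768 + -0.6722i, |z|^2 = 2.3475
Iter 8: z = 1.2579 + -0.8350i, |z|^2 = 2.2795
Iter 9: z = 0.6991 + -1.0846i, |z|^2 = 1.6651
Iter 10: z = -0.8736 + -0.5005i, |z|^2 = 1.0137
Iter 11: z = 0.3268 + 1.8905i, |z|^2 = 3.6807
Iter 12: z = -3.6531 + 2.2516i, |z|^2 = 18.4145
Escaped at iteration 12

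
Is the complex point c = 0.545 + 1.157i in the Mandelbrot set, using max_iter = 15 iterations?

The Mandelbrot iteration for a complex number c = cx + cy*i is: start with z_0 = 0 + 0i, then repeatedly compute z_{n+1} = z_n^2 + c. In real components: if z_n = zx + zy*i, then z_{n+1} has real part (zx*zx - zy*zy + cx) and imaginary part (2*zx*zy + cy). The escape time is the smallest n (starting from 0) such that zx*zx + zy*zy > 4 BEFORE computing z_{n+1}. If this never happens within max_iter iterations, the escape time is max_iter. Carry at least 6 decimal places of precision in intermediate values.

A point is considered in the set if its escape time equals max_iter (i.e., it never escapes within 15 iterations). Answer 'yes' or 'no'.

z_0 = 0 + 0i, c = 0.5450 + 1.1570i
Iter 1: z = 0.5450 + 1.1570i, |z|^2 = 1.6357
Iter 2: z = -0.4966 + 2.4181i, |z|^2 = 6.0940
Escaped at iteration 2

Answer: no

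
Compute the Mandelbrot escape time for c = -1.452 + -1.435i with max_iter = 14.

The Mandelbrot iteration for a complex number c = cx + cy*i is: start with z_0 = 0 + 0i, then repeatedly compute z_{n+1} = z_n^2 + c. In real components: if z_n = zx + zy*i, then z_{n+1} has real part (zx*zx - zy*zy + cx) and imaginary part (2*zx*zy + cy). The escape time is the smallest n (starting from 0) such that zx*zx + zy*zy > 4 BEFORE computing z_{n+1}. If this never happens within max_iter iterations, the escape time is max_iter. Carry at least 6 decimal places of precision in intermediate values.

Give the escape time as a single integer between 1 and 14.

Answer: 1

Derivation:
z_0 = 0 + 0i, c = -1.4520 + -1.4350i
Iter 1: z = -1.4520 + -1.4350i, |z|^2 = 4.1675
Escaped at iteration 1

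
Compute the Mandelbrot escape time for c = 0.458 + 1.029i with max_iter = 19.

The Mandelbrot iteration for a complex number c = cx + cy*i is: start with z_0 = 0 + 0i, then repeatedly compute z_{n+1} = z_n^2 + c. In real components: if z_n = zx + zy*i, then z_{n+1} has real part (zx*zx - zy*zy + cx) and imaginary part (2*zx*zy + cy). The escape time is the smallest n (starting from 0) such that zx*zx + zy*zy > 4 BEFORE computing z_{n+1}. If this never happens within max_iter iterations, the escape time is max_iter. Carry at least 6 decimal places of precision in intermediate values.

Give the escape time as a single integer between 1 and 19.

z_0 = 0 + 0i, c = 0.4580 + 1.0290i
Iter 1: z = 0.4580 + 1.0290i, |z|^2 = 1.2686
Iter 2: z = -0.3911 + 1.9716i, |z|^2 = 4.0400
Escaped at iteration 2

Answer: 2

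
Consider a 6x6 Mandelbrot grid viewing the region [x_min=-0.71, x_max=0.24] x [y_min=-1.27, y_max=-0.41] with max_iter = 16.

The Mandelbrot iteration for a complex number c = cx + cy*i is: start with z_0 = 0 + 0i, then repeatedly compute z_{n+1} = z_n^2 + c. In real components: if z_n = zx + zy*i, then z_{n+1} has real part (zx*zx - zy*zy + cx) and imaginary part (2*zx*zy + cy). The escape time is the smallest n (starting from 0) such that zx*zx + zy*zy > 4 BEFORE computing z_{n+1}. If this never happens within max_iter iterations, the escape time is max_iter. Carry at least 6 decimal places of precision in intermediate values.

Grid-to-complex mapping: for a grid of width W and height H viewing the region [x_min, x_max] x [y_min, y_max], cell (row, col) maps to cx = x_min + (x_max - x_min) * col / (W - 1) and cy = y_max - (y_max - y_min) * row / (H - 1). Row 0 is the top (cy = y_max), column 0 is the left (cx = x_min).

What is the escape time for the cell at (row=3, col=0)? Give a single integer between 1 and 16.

z_0 = 0 + 0i, c = -0.7100 + -0.9260i
Iter 1: z = -0.7100 + -0.9260i, |z|^2 = 1.3616
Iter 2: z = -1.0634 + 0.3889i, |z|^2 = 1.2820
Iter 3: z = 0.2695 + -1.7531i, |z|^2 = 3.1461
Iter 4: z = -3.7109 + -1.8710i, |z|^2 = 17.2710
Escaped at iteration 4

Answer: 4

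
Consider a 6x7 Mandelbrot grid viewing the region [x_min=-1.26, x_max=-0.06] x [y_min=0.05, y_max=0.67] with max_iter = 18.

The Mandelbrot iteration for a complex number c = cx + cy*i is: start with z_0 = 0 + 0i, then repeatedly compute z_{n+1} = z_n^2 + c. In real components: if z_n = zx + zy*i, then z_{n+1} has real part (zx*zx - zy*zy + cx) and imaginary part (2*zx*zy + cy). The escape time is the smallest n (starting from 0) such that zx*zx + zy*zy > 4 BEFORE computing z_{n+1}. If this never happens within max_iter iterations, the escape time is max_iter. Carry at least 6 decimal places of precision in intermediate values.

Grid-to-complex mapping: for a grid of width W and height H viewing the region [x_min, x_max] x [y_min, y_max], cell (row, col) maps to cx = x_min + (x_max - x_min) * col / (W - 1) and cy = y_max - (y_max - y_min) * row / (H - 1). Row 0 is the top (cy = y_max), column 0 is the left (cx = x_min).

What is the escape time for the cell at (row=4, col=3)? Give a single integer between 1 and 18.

Answer: 18

Derivation:
z_0 = 0 + 0i, c = -0.5400 + 0.2567i
Iter 1: z = -0.5400 + 0.2567i, |z|^2 = 0.3575
Iter 2: z = -0.3143 + -0.0205i, |z|^2 = 0.0992
Iter 3: z = -0.4417 + 0.2696i, |z|^2 = 0.2677
Iter 4: z = -0.4176 + 0.0186i, |z|^2 = 0.1747
Iter 5: z = -0.3659 + 0.2412i, |z|^2 = 0.1921
Iter 6: z = -0.4642 + 0.0802i, |z|^2 = 0.2220
Iter 7: z = -0.3309 + 0.1822i, |z|^2 = 0.1427
Iter 8: z = -0.4637 + 0.1361i, |z|^2 = 0.2335
Iter 9: z = -0.3435 + 0.1305i, |z|^2 = 0.1350
Iter 10: z = -0.4390 + 0.1670i, |z|^2 = 0.2207
Iter 11: z = -0.3751 + 0.1100i, |z|^2 = 0.1528
Iter 12: z = -0.4114 + 0.1741i, |z|^2 = 0.1996
Iter 13: z = -0.4011 + 0.1134i, |z|^2 = 0.1737
Iter 14: z = -0.3920 + 0.1657i, |z|^2 = 0.1811
Iter 15: z = -0.4138 + 0.1268i, |z|^2 = 0.1873
Iter 16: z = -0.3848 + 0.1518i, |z|^2 = 0.1711
Iter 17: z = -0.4149 + 0.1399i, |z|^2 = 0.1917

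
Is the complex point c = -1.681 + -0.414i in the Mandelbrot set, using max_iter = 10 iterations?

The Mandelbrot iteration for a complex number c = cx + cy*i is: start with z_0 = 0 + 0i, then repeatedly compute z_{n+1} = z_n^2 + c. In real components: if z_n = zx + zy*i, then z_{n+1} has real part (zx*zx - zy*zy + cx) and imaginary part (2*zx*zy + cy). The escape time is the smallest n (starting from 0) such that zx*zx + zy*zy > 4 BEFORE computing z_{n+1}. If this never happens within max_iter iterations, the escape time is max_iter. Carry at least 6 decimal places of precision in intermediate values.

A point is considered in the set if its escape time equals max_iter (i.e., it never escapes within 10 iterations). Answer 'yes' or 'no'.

Answer: no

Derivation:
z_0 = 0 + 0i, c = -1.6810 + -0.4140i
Iter 1: z = -1.6810 + -0.4140i, |z|^2 = 2.9972
Iter 2: z = 0.9734 + 0.9779i, |z|^2 = 1.9037
Iter 3: z = -1.6898 + 1.4896i, |z|^2 = 5.0744
Escaped at iteration 3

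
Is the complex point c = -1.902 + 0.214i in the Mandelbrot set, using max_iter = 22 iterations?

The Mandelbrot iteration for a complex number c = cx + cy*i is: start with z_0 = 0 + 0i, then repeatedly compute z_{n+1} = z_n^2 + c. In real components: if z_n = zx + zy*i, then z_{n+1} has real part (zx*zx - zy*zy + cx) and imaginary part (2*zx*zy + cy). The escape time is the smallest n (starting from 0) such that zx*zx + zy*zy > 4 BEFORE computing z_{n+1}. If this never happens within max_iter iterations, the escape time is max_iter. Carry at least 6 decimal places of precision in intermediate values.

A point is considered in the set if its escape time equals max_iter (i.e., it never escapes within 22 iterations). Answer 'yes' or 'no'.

z_0 = 0 + 0i, c = -1.9020 + 0.2140i
Iter 1: z = -1.9020 + 0.2140i, |z|^2 = 3.6634
Iter 2: z = 1.6698 + -0.6001i, |z|^2 = 3.1483
Iter 3: z = 0.5262 + -1.7900i, |z|^2 = 3.4808
Iter 4: z = -4.8291 + -1.6697i, |z|^2 = 26.1079
Escaped at iteration 4

Answer: no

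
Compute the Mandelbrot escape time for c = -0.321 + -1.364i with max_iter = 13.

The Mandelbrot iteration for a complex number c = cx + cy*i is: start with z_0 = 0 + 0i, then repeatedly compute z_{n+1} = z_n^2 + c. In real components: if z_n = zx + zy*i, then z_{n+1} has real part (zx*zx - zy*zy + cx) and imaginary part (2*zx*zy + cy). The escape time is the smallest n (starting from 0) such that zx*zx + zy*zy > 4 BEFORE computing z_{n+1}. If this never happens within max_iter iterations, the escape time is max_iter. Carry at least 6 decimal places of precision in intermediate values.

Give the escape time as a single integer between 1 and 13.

Answer: 2

Derivation:
z_0 = 0 + 0i, c = -0.3210 + -1.3640i
Iter 1: z = -0.3210 + -1.3640i, |z|^2 = 1.9635
Iter 2: z = -2.0785 + -0.4883i, |z|^2 = 4.5584
Escaped at iteration 2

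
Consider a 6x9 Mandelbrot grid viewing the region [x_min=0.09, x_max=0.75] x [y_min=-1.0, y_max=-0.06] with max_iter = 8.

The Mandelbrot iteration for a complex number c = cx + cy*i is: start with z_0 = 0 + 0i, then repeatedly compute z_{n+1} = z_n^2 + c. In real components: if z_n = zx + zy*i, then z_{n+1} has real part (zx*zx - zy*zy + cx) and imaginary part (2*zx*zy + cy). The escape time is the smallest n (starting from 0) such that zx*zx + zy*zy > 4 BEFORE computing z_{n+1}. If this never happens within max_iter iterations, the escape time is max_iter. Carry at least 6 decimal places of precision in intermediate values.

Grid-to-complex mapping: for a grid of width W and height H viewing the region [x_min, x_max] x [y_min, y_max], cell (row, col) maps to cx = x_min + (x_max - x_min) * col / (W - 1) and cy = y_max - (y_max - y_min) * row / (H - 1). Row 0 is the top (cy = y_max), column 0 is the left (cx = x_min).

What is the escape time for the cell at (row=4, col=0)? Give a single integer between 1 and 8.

Answer: 8

Derivation:
z_0 = 0 + 0i, c = 0.0900 + -0.5300i
Iter 1: z = 0.0900 + -0.5300i, |z|^2 = 0.2890
Iter 2: z = -0.1828 + -0.6254i, |z|^2 = 0.4245
Iter 3: z = -0.2677 + -0.3014i, |z|^2 = 0.1625
Iter 4: z = 0.0709 + -0.3686i, |z|^2 = 0.1409
Iter 5: z = -0.0409 + -0.5822i, |z|^2 = 0.3407
Iter 6: z = -0.2473 + -0.4824i, |z|^2 = 0.2939
Iter 7: z = -0.0815 + -0.2914i, |z|^2 = 0.0915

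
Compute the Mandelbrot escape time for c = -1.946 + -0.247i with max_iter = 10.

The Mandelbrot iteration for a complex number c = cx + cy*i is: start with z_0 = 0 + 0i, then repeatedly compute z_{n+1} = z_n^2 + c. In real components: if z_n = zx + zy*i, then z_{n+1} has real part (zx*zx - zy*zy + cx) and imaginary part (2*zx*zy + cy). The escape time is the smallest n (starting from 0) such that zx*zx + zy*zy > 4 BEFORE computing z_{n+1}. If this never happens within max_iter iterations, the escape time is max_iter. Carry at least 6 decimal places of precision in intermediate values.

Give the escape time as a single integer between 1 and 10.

Answer: 3

Derivation:
z_0 = 0 + 0i, c = -1.9460 + -0.2470i
Iter 1: z = -1.9460 + -0.2470i, |z|^2 = 3.8479
Iter 2: z = 1.7799 + 0.7143i, |z|^2 = 3.6783
Iter 3: z = 0.7118 + 2.2959i, |z|^2 = 5.7776
Escaped at iteration 3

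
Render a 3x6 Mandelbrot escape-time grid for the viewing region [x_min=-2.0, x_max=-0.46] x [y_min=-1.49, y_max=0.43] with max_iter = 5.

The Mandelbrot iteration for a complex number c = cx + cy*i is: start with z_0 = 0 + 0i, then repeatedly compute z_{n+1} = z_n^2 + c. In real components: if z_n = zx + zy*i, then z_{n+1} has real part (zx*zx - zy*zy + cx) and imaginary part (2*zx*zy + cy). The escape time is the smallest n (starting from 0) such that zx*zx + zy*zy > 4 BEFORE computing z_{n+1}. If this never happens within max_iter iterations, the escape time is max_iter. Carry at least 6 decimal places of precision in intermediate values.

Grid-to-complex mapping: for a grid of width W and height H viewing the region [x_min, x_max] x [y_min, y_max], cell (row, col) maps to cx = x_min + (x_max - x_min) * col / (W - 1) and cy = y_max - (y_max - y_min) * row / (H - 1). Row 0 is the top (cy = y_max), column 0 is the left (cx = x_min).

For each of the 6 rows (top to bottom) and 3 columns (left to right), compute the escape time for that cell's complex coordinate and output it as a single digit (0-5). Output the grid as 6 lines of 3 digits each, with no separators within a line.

(row=0, col=0): c = -2.0000 + 0.4300i → escape time 1
(row=0, col=1): c = -1.2300 + 0.4300i → escape time 5
(row=0, col=2): c = -0.4600 + 0.4300i → escape time 5
(row=1, col=0): c = -2.0000 + 0.0460i → escape time 1
(row=1, col=1): c = -1.2300 + 0.0460i → escape time 5
(row=1, col=2): c = -0.4600 + 0.0460i → escape time 5
(row=2, col=0): c = -2.0000 + -0.3380i → escape time 1
(row=2, col=1): c = -1.2300 + -0.3380i → escape time 5
(row=2, col=2): c = -0.4600 + -0.3380i → escape time 5
(row=3, col=0): c = -2.0000 + -0.7220i → escape time 1
(row=3, col=1): c = -1.2300 + -0.7220i → escape time 3
(row=3, col=2): c = -0.4600 + -0.7220i → escape time 5
(row=4, col=0): c = -2.0000 + -1.1060i → escape time 1
(row=4, col=1): c = -1.2300 + -1.1060i → escape time 3
(row=4, col=2): c = -0.4600 + -1.1060i → escape time 4
(row=5, col=0): c = -2.0000 + -1.4900i → escape time 1
(row=5, col=1): c = -1.2300 + -1.4900i → escape time 2
(row=5, col=2): c = -0.4600 + -1.4900i → escape time 2

Answer: 155
155
155
135
134
122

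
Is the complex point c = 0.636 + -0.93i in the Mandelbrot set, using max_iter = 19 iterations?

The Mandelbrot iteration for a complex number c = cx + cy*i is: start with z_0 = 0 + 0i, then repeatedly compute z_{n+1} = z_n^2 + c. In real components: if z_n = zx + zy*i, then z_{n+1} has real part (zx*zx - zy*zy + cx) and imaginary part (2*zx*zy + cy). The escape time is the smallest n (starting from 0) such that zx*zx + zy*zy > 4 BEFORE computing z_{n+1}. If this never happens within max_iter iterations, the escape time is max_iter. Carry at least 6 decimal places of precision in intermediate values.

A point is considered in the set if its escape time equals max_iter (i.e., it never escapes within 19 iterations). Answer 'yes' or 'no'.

z_0 = 0 + 0i, c = 0.6360 + -0.9300i
Iter 1: z = 0.6360 + -0.9300i, |z|^2 = 1.2694
Iter 2: z = 0.1756 + -2.1130i, |z|^2 = 4.4954
Escaped at iteration 2

Answer: no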